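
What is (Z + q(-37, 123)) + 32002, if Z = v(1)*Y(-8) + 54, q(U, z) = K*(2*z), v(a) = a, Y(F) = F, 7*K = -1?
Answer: 224090/7 ≈ 32013.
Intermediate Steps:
K = -⅐ (K = (⅐)*(-1) = -⅐ ≈ -0.14286)
q(U, z) = -2*z/7
Z = 46 (Z = 1*(-8) + 54 = -8 + 54 = 46)
(Z + q(-37, 123)) + 32002 = (46 - 2/7*123) + 32002 = (46 - 246/7) + 32002 = 76/7 + 32002 = 224090/7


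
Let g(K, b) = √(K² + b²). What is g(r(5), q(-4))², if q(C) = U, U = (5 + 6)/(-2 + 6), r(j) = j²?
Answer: 10121/16 ≈ 632.56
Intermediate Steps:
U = 11/4 ≈ 2.7500
q(C) = 11/4
g(r(5), q(-4))² = (√((5²)² + (11/4)²))² = (√(25² + 121/16))² = (√(625 + 121/16))² = (√(10121/16))² = (√10121/4)² = 10121/16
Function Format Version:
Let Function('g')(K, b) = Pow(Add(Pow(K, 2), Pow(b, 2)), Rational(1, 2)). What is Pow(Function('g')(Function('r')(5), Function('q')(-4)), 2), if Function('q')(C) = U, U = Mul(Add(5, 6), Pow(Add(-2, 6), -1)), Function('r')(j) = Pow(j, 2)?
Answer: Rational(10121, 16) ≈ 632.56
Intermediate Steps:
U = Rational(11, 4) (U = Mul(11, Pow(4, -1)) = Mul(11, Rational(1, 4)) = Rational(11, 4) ≈ 2.7500)
Function('q')(C) = Rational(11, 4)
Pow(Function('g')(Function('r')(5), Function('q')(-4)), 2) = Pow(Pow(Add(Pow(Pow(5, 2), 2), Pow(Rational(11, 4), 2)), Rational(1, 2)), 2) = Pow(Pow(Add(Pow(25, 2), Rational(121, 16)), Rational(1, 2)), 2) = Pow(Pow(Add(625, Rational(121, 16)), Rational(1, 2)), 2) = Pow(Pow(Rational(10121, 16), Rational(1, 2)), 2) = Pow(Mul(Rational(1, 4), Pow(10121, Rational(1, 2))), 2) = Rational(10121, 16)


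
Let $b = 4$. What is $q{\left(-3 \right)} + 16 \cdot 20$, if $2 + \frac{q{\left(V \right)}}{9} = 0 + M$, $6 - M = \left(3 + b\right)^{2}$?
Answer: $-85$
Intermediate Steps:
$M = -43$ ($M = 6 - \left(3 + 4\right)^{2} = 6 - 7^{2} = 6 - 49 = -43$)
$q{\left(V \right)} = -405$ ($q{\left(V \right)} = -18 + 9 \left(0 - 43\right) = -18 + 9 \left(-43\right) = -18 - 387 = -405$)
$q{\left(-3 \right)} + 16 \cdot 20 = -405 + 16 \cdot 20 = -405 + 320 = -85$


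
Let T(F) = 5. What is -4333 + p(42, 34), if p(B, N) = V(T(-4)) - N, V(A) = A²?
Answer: -4342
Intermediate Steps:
p(B, N) = 25 - N (p(B, N) = 5² - N = 25 - N)
-4333 + p(42, 34) = -4333 + (25 - 1*34) = -4333 + (25 - 34) = -4333 - 9 = -4342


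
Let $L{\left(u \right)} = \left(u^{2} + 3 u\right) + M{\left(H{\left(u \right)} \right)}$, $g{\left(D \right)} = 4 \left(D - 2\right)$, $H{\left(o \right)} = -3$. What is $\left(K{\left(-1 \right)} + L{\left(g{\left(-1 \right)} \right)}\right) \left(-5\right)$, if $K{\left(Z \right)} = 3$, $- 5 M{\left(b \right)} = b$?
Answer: $-558$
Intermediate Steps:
$M{\left(b \right)} = - \frac{b}{5}$
$g{\left(D \right)} = -8 + 4 D$ ($g{\left(D \right)} = 4 \left(-2 + D\right) = -8 + 4 D$)
$L{\left(u \right)} = \frac{3}{5} + u^{2} + 3 u$ ($L{\left(u \right)} = \left(u^{2} + 3 u\right) - - \frac{3}{5} = \left(u^{2} + 3 u\right) + \frac{3}{5} = \frac{3}{5} + u^{2} + 3 u$)
$\left(K{\left(-1 \right)} + L{\left(g{\left(-1 \right)} \right)}\right) \left(-5\right) = \left(3 + \left(\frac{3}{5} + \left(-8 + 4 \left(-1\right)\right)^{2} + 3 \left(-8 + 4 \left(-1\right)\right)\right)\right) \left(-5\right) = \left(3 + \left(\frac{3}{5} + \left(-8 - 4\right)^{2} + 3 \left(-8 - 4\right)\right)\right) \left(-5\right) = \left(3 + \left(\frac{3}{5} + \left(-12\right)^{2} + 3 \left(-12\right)\right)\right) \left(-5\right) = \left(3 + \left(\frac{3}{5} + 144 - 36\right)\right) \left(-5\right) = \left(3 + \frac{543}{5}\right) \left(-5\right) = \frac{558}{5} \left(-5\right) = -558$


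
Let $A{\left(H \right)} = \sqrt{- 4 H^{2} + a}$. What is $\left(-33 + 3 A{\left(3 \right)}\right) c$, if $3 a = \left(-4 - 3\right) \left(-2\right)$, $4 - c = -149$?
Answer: $-5049 + 153 i \sqrt{282} \approx -5049.0 + 2569.3 i$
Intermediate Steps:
$c = 153$ ($c = 4 - -149 = 4 + 149 = 153$)
$a = \frac{14}{3}$ ($a = \frac{\left(-4 - 3\right) \left(-2\right)}{3} = \frac{\left(-7\right) \left(-2\right)}{3} = \frac{1}{3} \cdot 14 = \frac{14}{3} \approx 4.6667$)
$A{\left(H \right)} = \sqrt{\frac{14}{3} - 4 H^{2}}$ ($A{\left(H \right)} = \sqrt{- 4 H^{2} + \frac{14}{3}} = \sqrt{\frac{14}{3} - 4 H^{2}}$)
$\left(-33 + 3 A{\left(3 \right)}\right) c = \left(-33 + 3 \frac{\sqrt{42 - 36 \cdot 3^{2}}}{3}\right) 153 = \left(-33 + 3 \frac{\sqrt{42 - 324}}{3}\right) 153 = \left(-33 + 3 \frac{\sqrt{-282}}{3}\right) 153 = \left(-33 + 3 \frac{i \sqrt{282}}{3}\right) 153 = \left(-33 + i \sqrt{282}\right) 153 = -5049 + 153 i \sqrt{282}$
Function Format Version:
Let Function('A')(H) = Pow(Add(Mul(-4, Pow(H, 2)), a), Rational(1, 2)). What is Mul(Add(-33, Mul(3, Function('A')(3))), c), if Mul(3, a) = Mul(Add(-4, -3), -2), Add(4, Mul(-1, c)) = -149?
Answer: Add(-5049, Mul(153, I, Pow(282, Rational(1, 2)))) ≈ Add(-5049.0, Mul(2569.3, I))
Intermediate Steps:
c = 153 (c = Add(4, Mul(-1, -149)) = Add(4, 149) = 153)
a = Rational(14, 3) (a = Mul(Rational(1, 3), Mul(Add(-4, -3), -2)) = Mul(Rational(1, 3), Mul(-7, -2)) = Mul(Rational(1, 3), 14) = Rational(14, 3) ≈ 4.6667)
Function('A')(H) = Pow(Add(Rational(14, 3), Mul(-4, Pow(H, 2))), Rational(1, 2)) (Function('A')(H) = Pow(Add(Mul(-4, Pow(H, 2)), Rational(14, 3)), Rational(1, 2)) = Pow(Add(Rational(14, 3), Mul(-4, Pow(H, 2))), Rational(1, 2)))
Mul(Add(-33, Mul(3, Function('A')(3))), c) = Mul(Add(-33, Mul(3, Mul(Rational(1, 3), Pow(Add(42, Mul(-36, Pow(3, 2))), Rational(1, 2))))), 153) = Mul(Add(-33, Mul(3, Mul(Rational(1, 3), Pow(Add(42, Mul(-36, 9)), Rational(1, 2))))), 153) = Mul(Add(-33, Mul(3, Mul(Rational(1, 3), Pow(Add(42, -324), Rational(1, 2))))), 153) = Mul(Add(-33, Mul(3, Mul(Rational(1, 3), Pow(-282, Rational(1, 2))))), 153) = Mul(Add(-33, Mul(3, Mul(Rational(1, 3), Mul(I, Pow(282, Rational(1, 2)))))), 153) = Mul(Add(-33, Mul(3, Mul(Rational(1, 3), I, Pow(282, Rational(1, 2))))), 153) = Mul(Add(-33, Mul(I, Pow(282, Rational(1, 2)))), 153) = Add(-5049, Mul(153, I, Pow(282, Rational(1, 2))))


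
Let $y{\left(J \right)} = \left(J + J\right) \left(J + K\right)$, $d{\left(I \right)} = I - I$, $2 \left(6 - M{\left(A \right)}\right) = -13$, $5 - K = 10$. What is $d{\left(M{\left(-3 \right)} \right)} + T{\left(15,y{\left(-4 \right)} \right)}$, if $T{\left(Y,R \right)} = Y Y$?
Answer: $225$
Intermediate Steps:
$K = -5$ ($K = 5 - 10 = -5$)
$M{\left(A \right)} = \frac{25}{2}$ ($M{\left(A \right)} = 6 - - \frac{13}{2} = 6 + \frac{13}{2} = \frac{25}{2}$)
$d{\left(I \right)} = 0$
$y{\left(J \right)} = 2 J \left(-5 + J\right)$ ($y{\left(J \right)} = \left(J + J\right) \left(J - 5\right) = 2 J \left(-5 + J\right)$)
$T{\left(Y,R \right)} = Y^{2}$
$d{\left(M{\left(-3 \right)} \right)} + T{\left(15,y{\left(-4 \right)} \right)} = 0 + 15^{2} = 0 + 225 = 225$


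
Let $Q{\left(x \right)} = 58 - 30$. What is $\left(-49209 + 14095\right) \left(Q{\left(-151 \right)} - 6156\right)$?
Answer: $215178592$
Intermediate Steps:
$Q{\left(x \right)} = 28$
$\left(-49209 + 14095\right) \left(Q{\left(-151 \right)} - 6156\right) = \left(-49209 + 14095\right) \left(28 - 6156\right) = \left(-35114\right) \left(-6128\right) = 215178592$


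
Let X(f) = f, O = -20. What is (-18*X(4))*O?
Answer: 1440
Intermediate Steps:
(-18*X(4))*O = -18*4*(-20) = -72*(-20) = 1440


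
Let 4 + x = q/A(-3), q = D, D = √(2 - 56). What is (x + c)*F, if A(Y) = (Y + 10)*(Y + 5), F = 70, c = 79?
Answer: 5250 + 15*I*√6 ≈ 5250.0 + 36.742*I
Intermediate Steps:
D = 3*I*√6 (D = √(-54) = 3*I*√6 ≈ 7.3485*I)
q = 3*I*√6 ≈ 7.3485*I
A(Y) = (5 + Y)*(10 + Y) (A(Y) = (10 + Y)*(5 + Y) = (5 + Y)*(10 + Y))
x = -4 + 3*I*√6/14 (x = -4 + (3*I*√6)/(50 + (-3)² + 15*(-3)) = -4 + (3*I*√6)/(50 + 9 - 45) = -4 + (3*I*√6)/14 = -4 + (3*I*√6)*(1/14) = -4 + 3*I*√6/14 ≈ -4.0 + 0.52489*I)
(x + c)*F = ((-4 + 3*I*√6/14) + 79)*70 = (75 + 3*I*√6/14)*70 = 5250 + 15*I*√6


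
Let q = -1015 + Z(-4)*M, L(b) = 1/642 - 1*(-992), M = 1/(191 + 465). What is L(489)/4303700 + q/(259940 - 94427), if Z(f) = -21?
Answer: -14755074769289/2499952299011760 ≈ -0.0059021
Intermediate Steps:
M = 1/656 ≈ 0.0015244
L(b) = 636865/642 (L(b) = 1/642 + 992 = 636865/642)
q = -665861/656 (q = -1015 - 21*1/656 = -1015 - 21/656 = -665861/656 ≈ -1015.0)
L(489)/4303700 + q/(259940 - 94427) = (636865/642)/4303700 - 665861/(656*(259940 - 94427)) = (636865/642)*(1/4303700) - 665861/656/165513 = 127373/552595080 - 665861/656*1/165513 = 127373/552595080 - 665861/108576528 = -14755074769289/2499952299011760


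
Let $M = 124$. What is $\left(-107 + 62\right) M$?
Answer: $-5580$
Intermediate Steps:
$\left(-107 + 62\right) M = \left(-107 + 62\right) 124 = \left(-45\right) 124 = -5580$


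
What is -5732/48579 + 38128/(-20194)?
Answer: -983986060/490502163 ≈ -2.0061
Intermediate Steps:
-5732/48579 + 38128/(-20194) = -5732*1/48579 + 38128*(-1/20194) = -5732/48579 - 19064/10097 = -983986060/490502163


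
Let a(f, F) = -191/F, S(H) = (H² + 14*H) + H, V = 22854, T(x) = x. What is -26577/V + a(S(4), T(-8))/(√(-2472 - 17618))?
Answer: -8859/7618 - 191*I*√410/22960 ≈ -1.1629 - 0.16844*I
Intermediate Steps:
S(H) = H² + 15*H
-26577/V + a(S(4), T(-8))/(√(-2472 - 17618)) = -26577/22854 + (-191/(-8))/(√(-2472 - 17618)) = -26577*1/22854 + (-191*(-⅛))/(√(-20090)) = -8859/7618 + 191/(8*((7*I*√410))) = -8859/7618 + 191*(-I*√410/2870)/8 = -8859/7618 - 191*I*√410/22960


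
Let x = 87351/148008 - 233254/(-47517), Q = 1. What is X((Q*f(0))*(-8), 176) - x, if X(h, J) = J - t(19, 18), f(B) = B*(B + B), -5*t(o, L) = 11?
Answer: 2024313293227/11721493560 ≈ 172.70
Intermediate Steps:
t(o, L) = -11/5 (t(o, L) = -⅕*11 = -11/5)
f(B) = 2*B² (f(B) = B*(2*B) = 2*B²)
X(h, J) = 11/5 + J (X(h, J) = J - 1*(-11/5) = J + 11/5 = 11/5 + J)
x = 12891371833/2344298712 (x = 87351*(1/148008) - 233254*(-1/47517) = 29117/49336 + 233254/47517 = 12891371833/2344298712 ≈ 5.4990)
X((Q*f(0))*(-8), 176) - x = (11/5 + 176) - 1*12891371833/2344298712 = 891/5 - 12891371833/2344298712 = 2024313293227/11721493560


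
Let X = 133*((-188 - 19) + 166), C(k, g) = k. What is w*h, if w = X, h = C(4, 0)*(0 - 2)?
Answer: 43624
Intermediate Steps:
X = -5453 (X = 133*(-207 + 166) = 133*(-41) = -5453)
h = -8 (h = 4*(0 - 2) = 4*(-2) = -8)
w = -5453
w*h = -5453*(-8) = 43624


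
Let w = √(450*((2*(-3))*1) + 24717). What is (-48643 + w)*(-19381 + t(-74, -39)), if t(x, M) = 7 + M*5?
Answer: 951894867 - 19569*√22017 ≈ 9.4899e+8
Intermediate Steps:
t(x, M) = 7 + 5*M
w = √22017 (w = √(450*(-6*1) + 24717) = √(450*(-6) + 24717) = √(-2700 + 24717) = √22017 ≈ 148.38)
(-48643 + w)*(-19381 + t(-74, -39)) = (-48643 + √22017)*(-19381 + (7 + 5*(-39))) = (-48643 + √22017)*(-19381 + (7 - 195)) = (-48643 + √22017)*(-19381 - 188) = (-48643 + √22017)*(-19569) = 951894867 - 19569*√22017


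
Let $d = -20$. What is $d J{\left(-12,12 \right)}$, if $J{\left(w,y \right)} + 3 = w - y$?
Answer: $540$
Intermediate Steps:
$J{\left(w,y \right)} = -3 + w - y$ ($J{\left(w,y \right)} = -3 + \left(w - y\right) = -3 + w - y$)
$d J{\left(-12,12 \right)} = - 20 \left(-3 - 12 - 12\right) = \left(-20\right) \left(-27\right) = 540$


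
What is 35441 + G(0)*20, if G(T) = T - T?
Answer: 35441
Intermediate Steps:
G(T) = 0
35441 + G(0)*20 = 35441 + 0*20 = 35441 + 0 = 35441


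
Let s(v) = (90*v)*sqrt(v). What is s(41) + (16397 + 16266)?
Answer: 32663 + 3690*sqrt(41) ≈ 56291.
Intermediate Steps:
s(v) = 90*v**(3/2)
s(41) + (16397 + 16266) = 90*41**(3/2) + (16397 + 16266) = 90*(41*sqrt(41)) + 32663 = 3690*sqrt(41) + 32663 = 32663 + 3690*sqrt(41)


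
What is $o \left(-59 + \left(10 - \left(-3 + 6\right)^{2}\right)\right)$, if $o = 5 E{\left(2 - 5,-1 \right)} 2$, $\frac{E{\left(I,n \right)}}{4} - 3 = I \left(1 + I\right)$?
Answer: $-20880$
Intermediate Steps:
$E{\left(I,n \right)} = 12 + 4 I \left(1 + I\right)$
$o = 360$ ($o = 5 \left(12 + 4 \left(2 - 5\right) + 4 \left(2 - 5\right)^{2}\right) 2 = 5 \left(12 + 4 \left(-3\right) + 4 \left(-3\right)^{2}\right) 2 = 5 \left(12 - 12 + 4 \cdot 9\right) 2 = 5 \left(12 - 12 + 36\right) 2 = 5 \cdot 36 \cdot 2 = 180 \cdot 2 = 360$)
$o \left(-59 + \left(10 - \left(-3 + 6\right)^{2}\right)\right) = 360 \left(-59 + \left(10 - \left(-3 + 6\right)^{2}\right)\right) = 360 \left(-59 + \left(10 - 3^{2}\right)\right) = 360 \left(-59 + \left(10 - 9\right)\right) = 360 \left(-59 + 1\right) = 360 \left(-58\right) = -20880$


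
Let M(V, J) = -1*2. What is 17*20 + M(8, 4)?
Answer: 338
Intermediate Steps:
M(V, J) = -2
17*20 + M(8, 4) = 17*20 - 2 = 340 - 2 = 338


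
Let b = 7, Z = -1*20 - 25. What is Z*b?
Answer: -315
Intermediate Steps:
Z = -45 (Z = -20 - 25 = -45)
Z*b = -45*7 = -315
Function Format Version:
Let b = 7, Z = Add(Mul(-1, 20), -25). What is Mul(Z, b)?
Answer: -315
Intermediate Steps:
Z = -45 (Z = Add(-20, -25) = -45)
Mul(Z, b) = Mul(-45, 7) = -315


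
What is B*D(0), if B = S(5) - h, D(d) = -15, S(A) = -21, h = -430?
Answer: -6135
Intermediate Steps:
B = 409 (B = -21 - 1*(-430) = -21 + 430 = 409)
B*D(0) = 409*(-15) = -6135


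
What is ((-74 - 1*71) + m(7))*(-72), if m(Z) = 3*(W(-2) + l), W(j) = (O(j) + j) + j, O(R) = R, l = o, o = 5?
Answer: 10656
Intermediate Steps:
l = 5
W(j) = 3*j (W(j) = (j + j) + j = 2*j + j = 3*j)
m(Z) = -3 (m(Z) = 3*(3*(-2) + 5) = 3*(-6 + 5) = 3*(-1) = -3)
((-74 - 1*71) + m(7))*(-72) = ((-74 - 1*71) - 3)*(-72) = ((-74 - 71) - 3)*(-72) = (-145 - 3)*(-72) = -148*(-72) = 10656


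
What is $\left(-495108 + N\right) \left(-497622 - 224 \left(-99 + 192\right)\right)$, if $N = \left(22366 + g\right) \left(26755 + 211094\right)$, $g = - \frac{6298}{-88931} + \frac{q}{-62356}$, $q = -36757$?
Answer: $- \frac{1092384851468596859276091}{396098674} \approx -2.7579 \cdot 10^{15}$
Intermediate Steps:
$g = \frac{523079265}{792197348}$ ($g = - \frac{6298}{-88931} - \frac{36757}{-62356} = \left(-6298\right) \left(- \frac{1}{88931}\right) - - \frac{5251}{8908} = \frac{6298}{88931} + \frac{5251}{8908} = \frac{523079265}{792197348} \approx 0.66029$)
$N = \frac{4214400993428994417}{792197348}$ ($N = \left(22366 + \frac{523079265}{792197348}\right) \left(26755 + 211094\right) = \frac{17718808964633}{792197348} \cdot 237849 = \frac{4214400993428994417}{792197348} \approx 5.3199 \cdot 10^{9}$)
$\left(-495108 + N\right) \left(-497622 - 224 \left(-99 + 192\right)\right) = \left(-495108 + \frac{4214400993428994417}{792197348}\right) \left(-497622 - 224 \left(-99 + 192\right)\right) = \frac{4214008770184420833 \left(-497622 - 20832\right)}{792197348} = \frac{4214008770184420833}{792197348} \left(-518454\right) = - \frac{1092384851468596859276091}{396098674}$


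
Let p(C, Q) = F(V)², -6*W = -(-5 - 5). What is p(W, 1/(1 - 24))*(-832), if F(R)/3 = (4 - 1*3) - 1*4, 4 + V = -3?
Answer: -67392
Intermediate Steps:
V = -7 (V = -4 - 3 = -7)
W = -5/3 (W = -(-1)*(-5 - 5)/6 = -(-1)*(-10)/6 = -⅙*10 = -5/3 ≈ -1.6667)
F(R) = -9 (F(R) = 3*((4 - 1*3) - 1*4) = 3*((4 - 3) - 4) = 3*(1 - 4) = 3*(-3) = -9)
p(C, Q) = 81 (p(C, Q) = (-9)² = 81)
p(W, 1/(1 - 24))*(-832) = 81*(-832) = -67392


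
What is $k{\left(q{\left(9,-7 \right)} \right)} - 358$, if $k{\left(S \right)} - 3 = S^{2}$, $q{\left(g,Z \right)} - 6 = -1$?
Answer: $-330$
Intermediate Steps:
$q{\left(g,Z \right)} = 5$ ($q{\left(g,Z \right)} = 6 - 1 = 5$)
$k{\left(S \right)} = 3 + S^{2}$
$k{\left(q{\left(9,-7 \right)} \right)} - 358 = \left(3 + 5^{2}\right) - 358 = \left(3 + 25\right) - 358 = 28 - 358 = -330$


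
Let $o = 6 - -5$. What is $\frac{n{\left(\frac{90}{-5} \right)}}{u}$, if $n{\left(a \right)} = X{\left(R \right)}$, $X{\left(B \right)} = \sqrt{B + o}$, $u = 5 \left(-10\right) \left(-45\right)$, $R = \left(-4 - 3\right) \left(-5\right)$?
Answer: $\frac{\sqrt{46}}{2250} \approx 0.0030144$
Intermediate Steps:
$o = 11$ ($o = 6 + 5 = 11$)
$R = 35$ ($R = \left(-7\right) \left(-5\right) = 35$)
$u = 2250$ ($u = \left(-50\right) \left(-45\right) = 2250$)
$X{\left(B \right)} = \sqrt{11 + B}$ ($X{\left(B \right)} = \sqrt{B + 11} = \sqrt{11 + B}$)
$n{\left(a \right)} = \sqrt{46}$ ($n{\left(a \right)} = \sqrt{11 + 35} = \sqrt{46}$)
$\frac{n{\left(\frac{90}{-5} \right)}}{u} = \frac{\sqrt{46}}{2250}$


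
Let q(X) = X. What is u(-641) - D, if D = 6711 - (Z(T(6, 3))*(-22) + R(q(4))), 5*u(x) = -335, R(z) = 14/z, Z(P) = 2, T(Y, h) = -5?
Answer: -13637/2 ≈ -6818.5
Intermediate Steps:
u(x) = -67 (u(x) = (⅕)*(-335) = -67)
D = 13503/2 (D = 6711 - (2*(-22) + 14/4) = 6711 - (-44 + 14*(¼)) = 6711 - (-44 + 7/2) = 6711 - 1*(-81/2) = 6711 + 81/2 = 13503/2 ≈ 6751.5)
u(-641) - D = -67 - 1*13503/2 = -67 - 13503/2 = -13637/2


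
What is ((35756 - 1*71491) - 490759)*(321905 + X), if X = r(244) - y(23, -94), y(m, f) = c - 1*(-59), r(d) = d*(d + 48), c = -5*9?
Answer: -206985324666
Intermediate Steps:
c = -45
r(d) = d*(48 + d)
y(m, f) = 14 (y(m, f) = -45 - 1*(-59) = -45 + 59 = 14)
X = 71234 (X = 244*(48 + 244) - 1*14 = 244*292 - 14 = 71248 - 14 = 71234)
((35756 - 1*71491) - 490759)*(321905 + X) = ((35756 - 1*71491) - 490759)*(321905 + 71234) = ((35756 - 71491) - 490759)*393139 = (-35735 - 490759)*393139 = -526494*393139 = -206985324666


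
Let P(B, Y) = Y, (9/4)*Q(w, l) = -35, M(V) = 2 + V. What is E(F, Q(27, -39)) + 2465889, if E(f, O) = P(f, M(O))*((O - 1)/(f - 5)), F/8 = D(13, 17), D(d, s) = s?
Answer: 26165566357/10611 ≈ 2.4659e+6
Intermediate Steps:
Q(w, l) = -140/9 (Q(w, l) = (4/9)*(-35) = -140/9)
F = 136 (F = 8*17 = 136)
E(f, O) = (-1 + O)*(2 + O)/(-5 + f) (E(f, O) = (2 + O)*((O - 1)/(f - 5)) = (2 + O)*((-1 + O)/(-5 + f)) = (-1 + O)*(2 + O)/(-5 + f))
E(F, Q(27, -39)) + 2465889 = (-1 - 140/9)*(2 - 140/9)/(-5 + 136) + 2465889 = -149/9*(-122/9)/131 + 2465889 = (1/131)*(-149/9)*(-122/9) + 2465889 = 18178/10611 + 2465889 = 26165566357/10611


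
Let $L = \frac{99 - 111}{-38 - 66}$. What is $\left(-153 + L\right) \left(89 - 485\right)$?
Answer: $\frac{787050}{13} \approx 60542.0$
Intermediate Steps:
$L = \frac{3}{26}$ ($L = - \frac{12}{-104} = \left(-12\right) \left(- \frac{1}{104}\right) = \frac{3}{26} \approx 0.11538$)
$\left(-153 + L\right) \left(89 - 485\right) = \left(-153 + \frac{3}{26}\right) \left(89 - 485\right) = \left(- \frac{3975}{26}\right) \left(-396\right) = \frac{787050}{13}$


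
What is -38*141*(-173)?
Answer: 926934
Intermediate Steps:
-38*141*(-173) = -5358*(-173) = 926934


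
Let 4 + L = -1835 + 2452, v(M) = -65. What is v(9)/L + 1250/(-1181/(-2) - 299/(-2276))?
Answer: 1656606995/824041801 ≈ 2.0103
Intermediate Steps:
L = 613 (L = -4 + (-1835 + 2452) = -4 + 617 = 613)
v(9)/L + 1250/(-1181/(-2) - 299/(-2276)) = -65/613 + 1250/(-1181/(-2) - 299/(-2276)) = -65*1/613 + 1250/(-1181*(-1/2) - 299*(-1/2276)) = -65/613 + 1250/(1181/2 + 299/2276) = -65/613 + 1250/(1344277/2276) = -65/613 + 1250*(2276/1344277) = -65/613 + 2845000/1344277 = 1656606995/824041801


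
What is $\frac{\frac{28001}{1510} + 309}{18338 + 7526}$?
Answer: $\frac{494591}{39054640} \approx 0.012664$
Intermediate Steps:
$\frac{\frac{28001}{1510} + 309}{18338 + 7526} = \frac{28001 \cdot \frac{1}{1510} + 309}{25864} = \left(\frac{28001}{1510} + 309\right) \frac{1}{25864} = \frac{494591}{1510} \cdot \frac{1}{25864} = \frac{494591}{39054640}$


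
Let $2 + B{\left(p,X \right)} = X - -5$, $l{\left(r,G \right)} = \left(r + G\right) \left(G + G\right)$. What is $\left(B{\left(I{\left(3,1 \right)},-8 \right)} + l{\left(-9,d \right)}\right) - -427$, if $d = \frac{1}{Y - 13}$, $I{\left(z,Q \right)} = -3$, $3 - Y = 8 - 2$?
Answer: $\frac{54161}{128} \approx 423.13$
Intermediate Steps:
$Y = -3$ ($Y = 3 - \left(8 - 2\right) = 3 - 6 = -3$)
$d = - \frac{1}{16}$ ($d = \frac{1}{-3 - 13} = \frac{1}{-16} = - \frac{1}{16} \approx -0.0625$)
$l{\left(r,G \right)} = 2 G \left(G + r\right)$ ($l{\left(r,G \right)} = \left(G + r\right) 2 G = 2 G \left(G + r\right)$)
$B{\left(p,X \right)} = 3 + X$ ($B{\left(p,X \right)} = -2 + \left(X - -5\right) = -2 + \left(X + 5\right) = -2 + \left(5 + X\right) = 3 + X$)
$\left(B{\left(I{\left(3,1 \right)},-8 \right)} + l{\left(-9,d \right)}\right) - -427 = \left(\left(3 - 8\right) + 2 \left(- \frac{1}{16}\right) \left(- \frac{1}{16} - 9\right)\right) - -427 = \left(-5 + 2 \left(- \frac{1}{16}\right) \left(- \frac{145}{16}\right)\right) + 427 = \left(-5 + \frac{145}{128}\right) + 427 = - \frac{495}{128} + 427 = \frac{54161}{128}$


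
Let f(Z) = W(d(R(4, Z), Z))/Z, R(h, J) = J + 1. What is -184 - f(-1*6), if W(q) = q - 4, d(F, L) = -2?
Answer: -185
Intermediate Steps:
R(h, J) = 1 + J
W(q) = -4 + q
f(Z) = -6/Z (f(Z) = (-4 - 2)/Z = -6/Z)
-184 - f(-1*6) = -184 - (-6)/((-1*6)) = -184 - (-6)/(-6) = -184 - (-6)*(-1)/6 = -184 - 1*1 = -184 - 1 = -185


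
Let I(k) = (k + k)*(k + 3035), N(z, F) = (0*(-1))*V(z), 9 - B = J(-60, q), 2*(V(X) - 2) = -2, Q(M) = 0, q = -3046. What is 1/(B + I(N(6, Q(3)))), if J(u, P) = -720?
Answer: 1/729 ≈ 0.0013717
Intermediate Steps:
V(X) = 1 (V(X) = 2 + (½)*(-2) = 2 - 1 = 1)
B = 729 (B = 9 - 1*(-720) = 9 + 720 = 729)
N(z, F) = 0 (N(z, F) = (0*(-1))*1 = 0*1 = 0)
I(k) = 2*k*(3035 + k) (I(k) = (2*k)*(3035 + k) = 2*k*(3035 + k))
1/(B + I(N(6, Q(3)))) = 1/(729 + 2*0*(3035 + 0)) = 1/(729 + 2*0*3035) = 1/(729 + 0) = 1/729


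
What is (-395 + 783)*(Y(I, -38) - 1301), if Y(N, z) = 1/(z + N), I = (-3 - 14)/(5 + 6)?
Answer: -219587048/435 ≈ -5.0480e+5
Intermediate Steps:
I = -17/11 ≈ -1.5455
Y(N, z) = 1/(N + z)
(-395 + 783)*(Y(I, -38) - 1301) = (-395 + 783)*(1/(-17/11 - 38) - 1301) = 388*(1/(-435/11) - 1301) = 388*(-11/435 - 1301) = 388*(-565946/435) = -219587048/435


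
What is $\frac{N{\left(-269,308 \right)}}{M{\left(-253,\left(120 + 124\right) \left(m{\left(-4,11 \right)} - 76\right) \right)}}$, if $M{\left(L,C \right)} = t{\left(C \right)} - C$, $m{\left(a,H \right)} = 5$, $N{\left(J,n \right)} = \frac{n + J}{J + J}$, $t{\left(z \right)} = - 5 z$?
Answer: $- \frac{13}{18640624} \approx -6.974 \cdot 10^{-7}$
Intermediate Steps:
$N{\left(J,n \right)} = \frac{J + n}{2 J}$
$M{\left(L,C \right)} = - 6 C$ ($M{\left(L,C \right)} = - 5 C - C = - 6 C$)
$\frac{N{\left(-269,308 \right)}}{M{\left(-253,\left(120 + 124\right) \left(m{\left(-4,11 \right)} - 76\right) \right)}} = \frac{\frac{1}{2} \frac{1}{-269} \left(-269 + 308\right)}{\left(-6\right) \left(120 + 124\right) \left(5 - 76\right)} = \frac{\frac{1}{2} \left(- \frac{1}{269}\right) 39}{\left(-6\right) 244 \left(-71\right)} = - \frac{39}{538 \left(\left(-6\right) \left(-17324\right)\right)} = - \frac{39}{538 \cdot 103944} = \left(- \frac{39}{538}\right) \frac{1}{103944} = - \frac{13}{18640624}$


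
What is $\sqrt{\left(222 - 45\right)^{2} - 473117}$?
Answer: $2 i \sqrt{110447} \approx 664.67 i$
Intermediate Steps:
$\sqrt{\left(222 - 45\right)^{2} - 473117} = \sqrt{177^{2} - 473117} = \sqrt{31329 - 473117} = \sqrt{-441788} = 2 i \sqrt{110447}$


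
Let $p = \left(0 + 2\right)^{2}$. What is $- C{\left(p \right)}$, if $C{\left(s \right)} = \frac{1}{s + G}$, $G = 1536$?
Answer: $- \frac{1}{1540} \approx -0.00064935$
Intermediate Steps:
$p = 4$ ($p = 2^{2} = 4$)
$C{\left(s \right)} = \frac{1}{1536 + s}$ ($C{\left(s \right)} = \frac{1}{s + 1536} = \frac{1}{1536 + s}$)
$- C{\left(p \right)} = - \frac{1}{1536 + 4} = - \frac{1}{1540}$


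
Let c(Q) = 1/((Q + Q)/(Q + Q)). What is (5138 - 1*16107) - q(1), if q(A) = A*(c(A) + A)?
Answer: -10971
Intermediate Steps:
c(Q) = 1 (c(Q) = 1/((2*Q)/((2*Q))) = 1/((2*Q)*(1/(2*Q))) = 1/1 = 1)
q(A) = A*(1 + A)
(5138 - 1*16107) - q(1) = (5138 - 1*16107) - (1 + 1) = (5138 - 16107) - 2 = -10969 - 1*2 = -10969 - 2 = -10971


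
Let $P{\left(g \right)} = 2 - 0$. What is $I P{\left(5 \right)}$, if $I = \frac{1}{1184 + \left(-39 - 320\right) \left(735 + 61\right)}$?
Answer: $- \frac{1}{142290} \approx -7.0279 \cdot 10^{-6}$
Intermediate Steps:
$P{\left(g \right)} = 2$ ($P{\left(g \right)} = 2 + 0 = 2$)
$I = - \frac{1}{284580}$ ($I = \frac{1}{1184 - 285764} = \frac{1}{-284580} = - \frac{1}{284580} \approx -3.5139 \cdot 10^{-6}$)
$I P{\left(5 \right)} = \left(- \frac{1}{284580}\right) 2 = - \frac{1}{142290}$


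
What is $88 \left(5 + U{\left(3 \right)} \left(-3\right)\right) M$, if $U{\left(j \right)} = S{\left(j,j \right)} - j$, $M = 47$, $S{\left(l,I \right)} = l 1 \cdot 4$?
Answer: $-90992$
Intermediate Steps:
$S{\left(l,I \right)} = 4 l$ ($S{\left(l,I \right)} = l 4 = 4 l$)
$U{\left(j \right)} = 3 j$ ($U{\left(j \right)} = 4 j - j = 3 j$)
$88 \left(5 + U{\left(3 \right)} \left(-3\right)\right) M = 88 \left(5 + 3 \cdot 3 \left(-3\right)\right) 47 = 88 \left(5 + 9 \left(-3\right)\right) 47 = 88 \left(5 - 27\right) 47 = 88 \left(-22\right) 47 = \left(-1936\right) 47 = -90992$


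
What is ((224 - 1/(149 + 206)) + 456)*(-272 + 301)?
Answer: 7000571/355 ≈ 19720.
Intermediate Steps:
((224 - 1/(149 + 206)) + 456)*(-272 + 301) = ((224 - 1/355) + 456)*29 = (79519/355 + 456)*29 = (241399/355)*29 = 7000571/355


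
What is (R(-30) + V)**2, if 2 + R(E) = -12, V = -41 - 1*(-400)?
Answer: 119025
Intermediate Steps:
V = 359 (V = -41 + 400 = 359)
R(E) = -14 (R(E) = -2 - 12 = -14)
(R(-30) + V)**2 = (-14 + 359)**2 = 345**2 = 119025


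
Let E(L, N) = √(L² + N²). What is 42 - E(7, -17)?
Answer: 42 - 13*√2 ≈ 23.615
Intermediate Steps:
42 - E(7, -17) = 42 - √(7² + (-17)²) = 42 - √(49 + 289) = 42 - √338 = 42 - 13*√2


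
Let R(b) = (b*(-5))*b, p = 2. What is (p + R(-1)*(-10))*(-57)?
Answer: -2964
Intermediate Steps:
R(b) = -5*b**2 (R(b) = (-5*b)*b = -5*b**2)
(p + R(-1)*(-10))*(-57) = (2 - 5*(-1)**2*(-10))*(-57) = (2 - 5*1*(-10))*(-57) = (2 - 5*(-10))*(-57) = (2 + 50)*(-57) = 52*(-57) = -2964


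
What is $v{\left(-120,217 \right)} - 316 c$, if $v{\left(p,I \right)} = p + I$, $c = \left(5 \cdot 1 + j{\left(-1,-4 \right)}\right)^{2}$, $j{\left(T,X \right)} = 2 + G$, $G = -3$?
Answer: $-4959$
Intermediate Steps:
$j{\left(T,X \right)} = -1$ ($j{\left(T,X \right)} = 2 - 3 = -1$)
$c = 16$ ($c = \left(5 \cdot 1 - 1\right)^{2} = \left(5 - 1\right)^{2} = 4^{2} = 16$)
$v{\left(p,I \right)} = I + p$
$v{\left(-120,217 \right)} - 316 c = \left(217 - 120\right) - 5056 = 97 - 5056 = -4959$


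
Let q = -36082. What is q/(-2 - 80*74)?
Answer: 18041/2961 ≈ 6.0929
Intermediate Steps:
q/(-2 - 80*74) = -36082/(-2 - 80*74) = -36082/(-2 - 5920) = -36082/(-5922) = -36082*(-1/5922) = 18041/2961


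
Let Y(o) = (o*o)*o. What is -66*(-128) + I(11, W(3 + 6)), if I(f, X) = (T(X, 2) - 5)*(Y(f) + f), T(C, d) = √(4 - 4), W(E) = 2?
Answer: 1738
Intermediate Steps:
T(C, d) = 0 (T(C, d) = √0 = 0)
Y(o) = o³ (Y(o) = o²*o = o³)
I(f, X) = -5*f - 5*f³ (I(f, X) = (0 - 5)*(f³ + f) = -5*(f + f³) = -5*f - 5*f³)
-66*(-128) + I(11, W(3 + 6)) = -66*(-128) + 5*11*(-1 - 1*11²) = 8448 + 5*11*(-1 - 1*121) = 8448 + 5*11*(-1 - 121) = 8448 + 5*11*(-122) = 8448 - 6710 = 1738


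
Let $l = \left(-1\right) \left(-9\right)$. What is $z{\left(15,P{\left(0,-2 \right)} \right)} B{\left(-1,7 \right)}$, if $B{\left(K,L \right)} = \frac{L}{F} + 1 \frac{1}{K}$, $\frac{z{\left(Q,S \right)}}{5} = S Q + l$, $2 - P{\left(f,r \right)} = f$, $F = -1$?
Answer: $-1560$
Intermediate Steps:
$l = 9$
$P{\left(f,r \right)} = 2 - f$
$z{\left(Q,S \right)} = 45 + 5 Q S$ ($z{\left(Q,S \right)} = 5 \left(S Q + 9\right) = 5 \left(Q S + 9\right) = 5 \left(9 + Q S\right) = 45 + 5 Q S$)
$B{\left(K,L \right)} = \frac{1}{K} - L$ ($B{\left(K,L \right)} = \frac{L}{-1} + 1 \frac{1}{K} = L \left(-1\right) + \frac{1}{K} = - L + \frac{1}{K} = \frac{1}{K} - L$)
$z{\left(15,P{\left(0,-2 \right)} \right)} B{\left(-1,7 \right)} = \left(45 + 5 \cdot 15 \left(2 - 0\right)\right) \left(\frac{1}{-1} - 7\right) = \left(45 + 5 \cdot 15 \left(2 + 0\right)\right) \left(-1 - 7\right) = \left(45 + 5 \cdot 15 \cdot 2\right) \left(-8\right) = \left(45 + 150\right) \left(-8\right) = 195 \left(-8\right) = -1560$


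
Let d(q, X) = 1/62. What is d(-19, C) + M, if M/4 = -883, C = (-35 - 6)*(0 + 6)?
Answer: -218983/62 ≈ -3532.0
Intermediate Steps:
C = -246 (C = -41*6 = -246)
M = -3532 (M = 4*(-883) = -3532)
d(q, X) = 1/62
d(-19, C) + M = 1/62 - 3532 = -218983/62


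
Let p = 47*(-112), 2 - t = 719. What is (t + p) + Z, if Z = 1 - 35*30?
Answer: -7030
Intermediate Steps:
t = -717 (t = 2 - 1*719 = 2 - 719 = -717)
Z = -1049 (Z = 1 - 1050 = -1049)
p = -5264
(t + p) + Z = (-717 - 5264) - 1049 = -5981 - 1049 = -7030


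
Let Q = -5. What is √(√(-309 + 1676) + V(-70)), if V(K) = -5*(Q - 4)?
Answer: √(45 + √1367) ≈ 9.0539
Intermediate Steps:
V(K) = 45 (V(K) = -5*(-5 - 4) = -5*(-9) = 45)
√(√(-309 + 1676) + V(-70)) = √(√(-309 + 1676) + 45) = √(√1367 + 45) = √(45 + √1367)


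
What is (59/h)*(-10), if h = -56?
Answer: 295/28 ≈ 10.536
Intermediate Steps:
(59/h)*(-10) = (59/(-56))*(-10) = (59*(-1/56))*(-10) = -59/56*(-10) = 295/28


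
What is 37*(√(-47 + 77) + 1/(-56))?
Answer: -37/56 + 37*√30 ≈ 202.00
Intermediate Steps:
37*(√(-47 + 77) + 1/(-56)) = 37*(√30 - 1/56) = 37*(-1/56 + √30) = -37/56 + 37*√30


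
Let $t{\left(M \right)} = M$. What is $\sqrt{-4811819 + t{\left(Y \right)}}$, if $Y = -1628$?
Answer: $i \sqrt{4813447} \approx 2194.0 i$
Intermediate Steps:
$\sqrt{-4811819 + t{\left(Y \right)}} = \sqrt{-4811819 - 1628} = \sqrt{-4813447} = i \sqrt{4813447}$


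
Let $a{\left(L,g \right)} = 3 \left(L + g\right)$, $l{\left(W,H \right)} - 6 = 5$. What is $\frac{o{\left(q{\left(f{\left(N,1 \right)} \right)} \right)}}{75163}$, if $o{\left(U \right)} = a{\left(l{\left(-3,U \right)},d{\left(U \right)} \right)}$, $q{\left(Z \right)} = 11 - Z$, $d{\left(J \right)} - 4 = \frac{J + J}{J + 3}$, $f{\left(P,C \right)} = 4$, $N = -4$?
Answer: $\frac{246}{375815} \approx 0.00065458$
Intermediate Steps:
$l{\left(W,H \right)} = 11$ ($l{\left(W,H \right)} = 6 + 5 = 11$)
$d{\left(J \right)} = 4 + \frac{2 J}{3 + J}$ ($d{\left(J \right)} = 4 + \frac{J + J}{J + 3} = 4 + \frac{2 J}{3 + J}$)
$a{\left(L,g \right)} = 3 L + 3 g$
$o{\left(U \right)} = 33 + \frac{18 \left(2 + U\right)}{3 + U}$ ($o{\left(U \right)} = 3 \cdot 11 + 3 \frac{6 \left(2 + U\right)}{3 + U} = 33 + \frac{18 \left(2 + U\right)}{3 + U}$)
$\frac{o{\left(q{\left(f{\left(N,1 \right)} \right)} \right)}}{75163} = \frac{3 \frac{1}{3 + \left(11 - 4\right)} \left(45 + 17 \left(11 - 4\right)\right)}{75163} = \frac{3 \left(45 + 17 \left(11 - 4\right)\right)}{3 + \left(11 - 4\right)} \frac{1}{75163} = \frac{3 \left(45 + 17 \cdot 7\right)}{3 + 7} \cdot \frac{1}{75163} = \frac{3 \left(45 + 119\right)}{10} \cdot \frac{1}{75163} = 3 \cdot \frac{1}{10} \cdot 164 \cdot \frac{1}{75163} = \frac{246}{5} \cdot \frac{1}{75163} = \frac{246}{375815}$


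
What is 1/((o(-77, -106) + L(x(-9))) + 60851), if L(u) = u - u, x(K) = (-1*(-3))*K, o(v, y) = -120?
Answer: 1/60731 ≈ 1.6466e-5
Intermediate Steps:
x(K) = 3*K
L(u) = 0
1/((o(-77, -106) + L(x(-9))) + 60851) = 1/((-120 + 0) + 60851) = 1/(-120 + 60851) = 1/60731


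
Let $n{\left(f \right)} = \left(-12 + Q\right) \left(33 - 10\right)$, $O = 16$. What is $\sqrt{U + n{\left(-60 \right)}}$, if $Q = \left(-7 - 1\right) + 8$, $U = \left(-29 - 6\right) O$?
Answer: $2 i \sqrt{209} \approx 28.914 i$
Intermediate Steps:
$U = -560$ ($U = \left(-29 - 6\right) 16 = \left(-35\right) 16 = -560$)
$Q = 0$ ($Q = -8 + 8 = 0$)
$n{\left(f \right)} = -276$ ($n{\left(f \right)} = \left(-12 + 0\right) \left(33 - 10\right) = \left(-12\right) 23 = -276$)
$\sqrt{U + n{\left(-60 \right)}} = \sqrt{-560 - 276} = \sqrt{-836} = 2 i \sqrt{209}$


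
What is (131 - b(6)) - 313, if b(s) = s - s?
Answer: -182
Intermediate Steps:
b(s) = 0
(131 - b(6)) - 313 = (131 - 1*0) - 313 = (131 + 0) - 313 = 131 - 313 = -182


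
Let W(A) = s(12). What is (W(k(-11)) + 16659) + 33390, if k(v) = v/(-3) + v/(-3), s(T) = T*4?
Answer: 50097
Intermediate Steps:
s(T) = 4*T
k(v) = -2*v/3 (k(v) = v*(-⅓) + v*(-⅓) = -v/3 - v/3 = -2*v/3)
W(A) = 48 (W(A) = 4*12 = 48)
(W(k(-11)) + 16659) + 33390 = (48 + 16659) + 33390 = 16707 + 33390 = 50097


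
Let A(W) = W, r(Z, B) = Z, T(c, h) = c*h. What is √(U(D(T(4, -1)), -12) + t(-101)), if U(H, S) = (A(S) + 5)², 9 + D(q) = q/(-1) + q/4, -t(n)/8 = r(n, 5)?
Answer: √857 ≈ 29.275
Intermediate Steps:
t(n) = -8*n
D(q) = -9 - 3*q/4 (D(q) = -9 + (q/(-1) + q/4) = -9 + (q*(-1) + q*(¼)) = -9 + (-q + q/4) = -9 - 3*q/4)
U(H, S) = (5 + S)² (U(H, S) = (S + 5)² = (5 + S)²)
√(U(D(T(4, -1)), -12) + t(-101)) = √((5 - 12)² - 8*(-101)) = √((-7)² + 808) = √(49 + 808) = √857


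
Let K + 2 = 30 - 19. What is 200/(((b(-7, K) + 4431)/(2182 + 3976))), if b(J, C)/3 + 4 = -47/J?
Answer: 4310600/15537 ≈ 277.44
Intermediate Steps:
K = 9 (K = -2 + (30 - 19) = -2 + 11 = 9)
b(J, C) = -12 - 141/J (b(J, C) = -12 + 3*(-47/J) = -12 - 141/J)
200/(((b(-7, K) + 4431)/(2182 + 3976))) = 200/((((-12 - 141/(-7)) + 4431)/(2182 + 3976))) = 200/((((-12 - 141*(-⅐)) + 4431)/6158)) = 200/((((-12 + 141/7) + 4431)*(1/6158))) = 200/(((57/7 + 4431)*(1/6158))) = 200/(((31074/7)*(1/6158))) = 200/(15537/21553) = 200*(21553/15537) = 4310600/15537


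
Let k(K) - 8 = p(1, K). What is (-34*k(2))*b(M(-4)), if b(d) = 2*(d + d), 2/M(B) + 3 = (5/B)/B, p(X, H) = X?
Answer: 39168/43 ≈ 910.88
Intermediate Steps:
k(K) = 9 (k(K) = 8 + 1 = 9)
M(B) = 2/(-3 + 5/B²) (M(B) = 2/(-3 + (5/B)/B) = 2/(-3 + 5/B²))
b(d) = 4*d (b(d) = 2*(2*d) = 4*d)
(-34*k(2))*b(M(-4)) = (-34*9)*(4*(-2*(-4)²/(-5 + 3*(-4)²))) = -1224*(-2*16/(-5 + 3*16)) = -1224*(-2*16/(-5 + 48)) = -1224*(-2*16/43) = -1224*(-2*16*1/43) = -1224*(-32)/43 = -306*(-128/43) = 39168/43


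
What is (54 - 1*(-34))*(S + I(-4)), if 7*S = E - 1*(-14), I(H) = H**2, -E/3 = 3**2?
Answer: 8712/7 ≈ 1244.6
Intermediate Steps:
E = -27 (E = -3*3**2 = -3*9 = -27)
S = -13/7 (S = (-27 - 1*(-14))/7 = (-27 + 14)/7 = (1/7)*(-13) = -13/7 ≈ -1.8571)
(54 - 1*(-34))*(S + I(-4)) = (54 - 1*(-34))*(-13/7 + (-4)**2) = (54 + 34)*(-13/7 + 16) = 88*(99/7) = 8712/7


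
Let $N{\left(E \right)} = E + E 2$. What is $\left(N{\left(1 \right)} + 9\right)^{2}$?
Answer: $144$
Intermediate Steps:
$N{\left(E \right)} = 3 E$ ($N{\left(E \right)} = E + 2 E = 3 E$)
$\left(N{\left(1 \right)} + 9\right)^{2} = \left(3 \cdot 1 + 9\right)^{2} = \left(3 + 9\right)^{2} = 12^{2} = 144$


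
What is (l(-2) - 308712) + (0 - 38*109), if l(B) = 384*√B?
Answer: -312854 + 384*I*√2 ≈ -3.1285e+5 + 543.06*I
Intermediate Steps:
(l(-2) - 308712) + (0 - 38*109) = (384*√(-2) - 308712) + (0 - 38*109) = (384*(I*√2) - 308712) + (0 - 4142) = (384*I*√2 - 308712) - 4142 = (-308712 + 384*I*√2) - 4142 = -312854 + 384*I*√2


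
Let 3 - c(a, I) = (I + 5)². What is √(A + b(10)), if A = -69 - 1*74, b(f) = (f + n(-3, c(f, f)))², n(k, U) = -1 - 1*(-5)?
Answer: √53 ≈ 7.2801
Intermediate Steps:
c(a, I) = 3 - (5 + I)² (c(a, I) = 3 - (I + 5)² = 3 - (5 + I)²)
n(k, U) = 4 (n(k, U) = -1 + 5 = 4)
b(f) = (4 + f)² (b(f) = (f + 4)² = (4 + f)²)
A = -143 (A = -69 - 74 = -143)
√(A + b(10)) = √(-143 + (4 + 10)²) = √(-143 + 14²) = √(-143 + 196) = √53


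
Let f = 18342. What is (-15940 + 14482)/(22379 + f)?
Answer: -1458/40721 ≈ -0.035805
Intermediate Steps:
(-15940 + 14482)/(22379 + f) = (-15940 + 14482)/(22379 + 18342) = -1458/40721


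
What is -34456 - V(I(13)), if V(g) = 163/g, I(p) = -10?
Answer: -344397/10 ≈ -34440.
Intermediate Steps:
-34456 - V(I(13)) = -34456 - 163/(-10) = -34456 - 163*(-1)/10 = -34456 - 1*(-163/10) = -34456 + 163/10 = -344397/10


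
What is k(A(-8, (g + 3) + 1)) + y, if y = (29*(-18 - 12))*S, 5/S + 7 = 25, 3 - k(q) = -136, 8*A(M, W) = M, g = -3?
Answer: -308/3 ≈ -102.67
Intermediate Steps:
A(M, W) = M/8
k(q) = 139 (k(q) = 3 - 1*(-136) = 3 + 136 = 139)
S = 5/18 (S = 5/(-7 + 25) = 5/18 ≈ 0.27778)
y = -725/3 (y = (29*(-18 - 12))*(5/18) = (29*(-30))*(5/18) = -870*5/18 = -725/3 ≈ -241.67)
k(A(-8, (g + 3) + 1)) + y = 139 - 725/3 = -308/3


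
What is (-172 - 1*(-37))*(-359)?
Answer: 48465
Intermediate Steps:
(-172 - 1*(-37))*(-359) = (-172 + 37)*(-359) = -135*(-359) = 48465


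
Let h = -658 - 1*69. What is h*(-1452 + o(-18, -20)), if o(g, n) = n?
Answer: 1070144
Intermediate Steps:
h = -727 (h = -658 - 69 = -727)
h*(-1452 + o(-18, -20)) = -727*(-1452 - 20) = -727*(-1472) = 1070144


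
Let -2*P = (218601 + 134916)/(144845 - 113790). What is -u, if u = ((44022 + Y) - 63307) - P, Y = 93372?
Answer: -4601897087/62110 ≈ -74093.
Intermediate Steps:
P = -353517/62110 (P = -(218601 + 134916)/(2*(144845 - 113790)) = -353517/(2*31055) = -½*353517/31055 = -353517/62110 ≈ -5.6918)
u = 4601897087/62110 (u = ((44022 + 93372) - 63307) - 1*(-353517/62110) = (137394 - 63307) + 353517/62110 = 74087 + 353517/62110 = 4601897087/62110 ≈ 74093.)
-u = -1*4601897087/62110 = -4601897087/62110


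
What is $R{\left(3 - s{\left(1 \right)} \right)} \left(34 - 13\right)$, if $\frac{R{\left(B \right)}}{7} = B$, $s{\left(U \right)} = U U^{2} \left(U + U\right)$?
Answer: $147$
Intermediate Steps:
$s{\left(U \right)} = 2 U^{4}$ ($s{\left(U \right)} = U^{3} \cdot 2 U = 2 U^{4}$)
$R{\left(B \right)} = 7 B$
$R{\left(3 - s{\left(1 \right)} \right)} \left(34 - 13\right) = 7 \left(3 - 2 \cdot 1^{4}\right) \left(34 - 13\right) = 7 \left(3 - 2 \cdot 1\right) 21 = 7 \left(3 - 2\right) 21 = 7 \cdot 1 \cdot 21 = 7 \cdot 21 = 147$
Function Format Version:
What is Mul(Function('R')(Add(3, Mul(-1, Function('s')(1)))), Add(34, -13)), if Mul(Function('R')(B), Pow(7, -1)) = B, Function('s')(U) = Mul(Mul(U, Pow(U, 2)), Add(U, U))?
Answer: 147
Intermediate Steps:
Function('s')(U) = Mul(2, Pow(U, 4)) (Function('s')(U) = Mul(Pow(U, 3), Mul(2, U)) = Mul(2, Pow(U, 4)))
Function('R')(B) = Mul(7, B)
Mul(Function('R')(Add(3, Mul(-1, Function('s')(1)))), Add(34, -13)) = Mul(Mul(7, Add(3, Mul(-1, Mul(2, Pow(1, 4))))), Add(34, -13)) = Mul(Mul(7, Add(3, Mul(-1, Mul(2, 1)))), 21) = Mul(Mul(7, Add(3, Mul(-1, 2))), 21) = Mul(Mul(7, Add(3, -2)), 21) = Mul(Mul(7, 1), 21) = Mul(7, 21) = 147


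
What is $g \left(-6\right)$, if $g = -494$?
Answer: $2964$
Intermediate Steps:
$g \left(-6\right) = \left(-494\right) \left(-6\right) = 2964$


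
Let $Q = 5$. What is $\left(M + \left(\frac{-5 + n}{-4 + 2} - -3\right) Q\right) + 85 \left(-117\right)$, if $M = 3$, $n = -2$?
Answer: $- \frac{19819}{2} \approx -9909.5$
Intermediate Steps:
$\left(M + \left(\frac{-5 + n}{-4 + 2} - -3\right) Q\right) + 85 \left(-117\right) = \left(3 + \left(\frac{-5 - 2}{-4 + 2} - -3\right) 5\right) + 85 \left(-117\right) = \left(3 + \left(- \frac{7}{-2} + 3\right) 5\right) - 9945 = \left(3 + \left(\left(-7\right) \left(- \frac{1}{2}\right) + 3\right) 5\right) - 9945 = \left(3 + \left(\frac{7}{2} + 3\right) 5\right) - 9945 = \left(3 + \frac{13}{2} \cdot 5\right) - 9945 = \left(3 + \frac{65}{2}\right) - 9945 = \frac{71}{2} - 9945 = - \frac{19819}{2}$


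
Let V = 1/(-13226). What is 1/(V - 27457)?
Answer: -13226/363146283 ≈ -3.6421e-5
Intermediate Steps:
V = -1/13226 ≈ -7.5609e-5
1/(V - 27457) = 1/(-1/13226 - 27457) = 1/(-363146283/13226) = -13226/363146283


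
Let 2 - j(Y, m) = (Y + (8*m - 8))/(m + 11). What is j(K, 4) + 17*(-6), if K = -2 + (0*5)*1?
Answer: -1522/15 ≈ -101.47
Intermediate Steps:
K = -2 (K = -2 + 0*1 = -2 + 0 = -2)
j(Y, m) = 2 - (-8 + Y + 8*m)/(11 + m) (j(Y, m) = 2 - (Y + (8*m - 8))/(m + 11) = 2 - (Y + (-8 + 8*m))/(11 + m) = 2 - (-8 + Y + 8*m)/(11 + m))
j(K, 4) + 17*(-6) = (30 - 1*(-2) - 6*4)/(11 + 4) + 17*(-6) = (30 + 2 - 24)/15 - 102 = (1/15)*8 - 102 = 8/15 - 102 = -1522/15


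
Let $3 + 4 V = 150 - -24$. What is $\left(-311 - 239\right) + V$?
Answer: $- \frac{2029}{4} \approx -507.25$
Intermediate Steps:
$V = \frac{171}{4}$ ($V = - \frac{3}{4} + \frac{150 - -24}{4} = - \frac{3}{4} + \frac{150 + 24}{4} = - \frac{3}{4} + \frac{1}{4} \cdot 174 = - \frac{3}{4} + \frac{87}{2} = \frac{171}{4} \approx 42.75$)
$\left(-311 - 239\right) + V = \left(-311 - 239\right) + \frac{171}{4} = -550 + \frac{171}{4} = - \frac{2029}{4}$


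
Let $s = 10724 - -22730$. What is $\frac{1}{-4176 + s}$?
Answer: $\frac{1}{29278} \approx 3.4155 \cdot 10^{-5}$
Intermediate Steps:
$s = 33454$ ($s = 10724 + 22730 = 33454$)
$\frac{1}{-4176 + s} = \frac{1}{-4176 + 33454} = \frac{1}{29278}$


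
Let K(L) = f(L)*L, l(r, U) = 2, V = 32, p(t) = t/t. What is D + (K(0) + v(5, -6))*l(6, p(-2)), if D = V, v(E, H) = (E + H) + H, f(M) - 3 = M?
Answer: 18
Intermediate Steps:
f(M) = 3 + M
p(t) = 1
K(L) = L*(3 + L) (K(L) = (3 + L)*L = L*(3 + L))
v(E, H) = E + 2*H
D = 32
D + (K(0) + v(5, -6))*l(6, p(-2)) = 32 + (0*(3 + 0) + (5 + 2*(-6)))*2 = 32 + (0*3 + (5 - 12))*2 = 32 + (0 - 7)*2 = 32 - 7*2 = 32 - 14 = 18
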